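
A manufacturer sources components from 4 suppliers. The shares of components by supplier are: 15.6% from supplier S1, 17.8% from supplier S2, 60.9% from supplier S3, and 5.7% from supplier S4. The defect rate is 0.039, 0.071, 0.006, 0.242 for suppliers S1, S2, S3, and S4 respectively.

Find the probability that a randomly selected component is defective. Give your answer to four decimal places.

P(D) = P(D|S1)·P(S1) + P(D|S2)·P(S2) + P(D|S3)·P(S3) + P(D|S4)·P(S4)
      = 0.039·0.156 + 0.071·0.178 + 0.006·0.609 + 0.242·0.057
      = 0.006084 + 0.012638 + 0.003654 + 0.013794 = 0.03617

P(D) ≈ 0.0362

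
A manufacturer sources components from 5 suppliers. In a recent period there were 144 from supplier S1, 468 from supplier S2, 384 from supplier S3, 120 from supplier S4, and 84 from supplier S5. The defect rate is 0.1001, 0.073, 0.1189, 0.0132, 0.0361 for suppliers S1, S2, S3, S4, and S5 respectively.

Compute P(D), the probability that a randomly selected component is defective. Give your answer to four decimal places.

P(D) ≈ 0.0824

Total: 144 + 468 + 384 + 120 + 84 = 1200.
P(S1) = 144/1200 = 0.12. P(S2) = 468/1200 = 0.39. P(S3) = 384/1200 = 0.32. P(S4) = 120/1200 = 0.1. P(S5) = 84/1200 = 0.07.
P(D) = P(D|S1)·P(S1) + P(D|S2)·P(S2) + P(D|S3)·P(S3) + P(D|S4)·P(S4) + P(D|S5)·P(S5)
      = 0.1001·0.12 + 0.073·0.39 + 0.1189·0.32 + 0.0132·0.1 + 0.0361·0.07
      = 0.012012 + 0.02847 + 0.038048 + 0.00132 + 0.002527 = 0.082377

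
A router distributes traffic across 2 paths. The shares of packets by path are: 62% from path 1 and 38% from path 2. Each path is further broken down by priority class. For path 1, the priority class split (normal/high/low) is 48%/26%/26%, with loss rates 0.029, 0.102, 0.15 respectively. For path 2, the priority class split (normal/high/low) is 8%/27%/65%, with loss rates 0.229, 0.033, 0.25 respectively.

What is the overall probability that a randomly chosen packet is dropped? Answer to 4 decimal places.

0.1214

P(L|1) = 0.48·0.029 + 0.26·0.102 + 0.26·0.15 = 0.01392 + 0.02652 + 0.039 = 0.07944
P(L|2) = 0.08·0.229 + 0.27·0.033 + 0.65·0.25 = 0.01832 + 0.00891 + 0.1625 = 0.18973
By total probability over the outer partition,
P(L) = 0.62·0.07944 + 0.38·0.18973
      = 0.0492528 + 0.0720974 = 0.1213502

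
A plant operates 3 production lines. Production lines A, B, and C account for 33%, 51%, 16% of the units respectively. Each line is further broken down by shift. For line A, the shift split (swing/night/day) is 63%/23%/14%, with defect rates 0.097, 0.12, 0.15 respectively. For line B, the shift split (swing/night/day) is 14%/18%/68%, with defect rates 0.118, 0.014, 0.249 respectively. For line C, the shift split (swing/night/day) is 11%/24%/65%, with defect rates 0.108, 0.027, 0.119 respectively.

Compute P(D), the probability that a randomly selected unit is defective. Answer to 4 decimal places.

P(D|A) = 0.63·0.097 + 0.23·0.12 + 0.14·0.15 = 0.06111 + 0.0276 + 0.021 = 0.10971
P(D|B) = 0.14·0.118 + 0.18·0.014 + 0.68·0.249 = 0.01652 + 0.00252 + 0.16932 = 0.18836
P(D|C) = 0.11·0.108 + 0.24·0.027 + 0.65·0.119 = 0.01188 + 0.00648 + 0.07735 = 0.09571
Then overall,
P(D) = 0.33·0.10971 + 0.51·0.18836 + 0.16·0.09571
      = 0.0362043 + 0.0960636 + 0.0153136 = 0.1475815

0.1476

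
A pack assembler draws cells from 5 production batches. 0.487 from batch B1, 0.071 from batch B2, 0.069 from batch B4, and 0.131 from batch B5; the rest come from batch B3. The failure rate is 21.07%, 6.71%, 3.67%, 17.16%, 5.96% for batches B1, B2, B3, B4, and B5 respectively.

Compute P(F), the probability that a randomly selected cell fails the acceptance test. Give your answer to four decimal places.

P(F) ≈ 0.1359

P(B3) = 1 − (0.487 + 0.071 + 0.069 + 0.131) = 0.242.
Summing over the partition,
P(F) = P(F|B1)·P(B1) + P(F|B2)·P(B2) + P(F|B3)·P(B3) + P(F|B4)·P(B4) + P(F|B5)·P(B5)
      = 0.2107·0.487 + 0.0671·0.071 + 0.0367·0.242 + 0.1716·0.069 + 0.0596·0.131
      = 0.1026109 + 0.0047641 + 0.0088814 + 0.0118404 + 0.0078076 = 0.1359044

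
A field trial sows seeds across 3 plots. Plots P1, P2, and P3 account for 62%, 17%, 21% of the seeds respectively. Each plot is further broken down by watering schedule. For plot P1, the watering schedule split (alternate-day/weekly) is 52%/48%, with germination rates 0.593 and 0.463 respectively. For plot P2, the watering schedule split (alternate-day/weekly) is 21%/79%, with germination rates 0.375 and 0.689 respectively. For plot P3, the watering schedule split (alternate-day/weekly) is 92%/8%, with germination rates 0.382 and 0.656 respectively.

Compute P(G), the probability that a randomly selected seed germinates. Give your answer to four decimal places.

P(G|P1) = 0.52·0.593 + 0.48·0.463 = 0.30836 + 0.22224 = 0.5306
P(G|P2) = 0.21·0.375 + 0.79·0.689 = 0.07875 + 0.54431 = 0.62306
P(G|P3) = 0.92·0.382 + 0.08·0.656 = 0.35144 + 0.05248 = 0.40392
By total probability over the outer partition,
P(G) = 0.62·0.5306 + 0.17·0.62306 + 0.21·0.40392
      = 0.328972 + 0.1059202 + 0.0848232 = 0.5197154

0.5197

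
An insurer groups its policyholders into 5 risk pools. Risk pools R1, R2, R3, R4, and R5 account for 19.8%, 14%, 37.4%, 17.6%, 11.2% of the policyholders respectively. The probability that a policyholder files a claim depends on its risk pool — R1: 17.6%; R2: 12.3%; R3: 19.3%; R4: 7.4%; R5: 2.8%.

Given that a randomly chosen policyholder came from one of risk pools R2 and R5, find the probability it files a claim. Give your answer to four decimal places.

P(C|S) ≈ 0.0808

Let S = {R2, R5}.
P(S) = 0.14 + 0.112 = 0.252.
P(C ∩ S) = 0.123·0.14 + 0.028·0.112 = 0.01722 + 0.003136 = 0.020356.
P(C | S) = 0.020356 / 0.252 = 0.080778…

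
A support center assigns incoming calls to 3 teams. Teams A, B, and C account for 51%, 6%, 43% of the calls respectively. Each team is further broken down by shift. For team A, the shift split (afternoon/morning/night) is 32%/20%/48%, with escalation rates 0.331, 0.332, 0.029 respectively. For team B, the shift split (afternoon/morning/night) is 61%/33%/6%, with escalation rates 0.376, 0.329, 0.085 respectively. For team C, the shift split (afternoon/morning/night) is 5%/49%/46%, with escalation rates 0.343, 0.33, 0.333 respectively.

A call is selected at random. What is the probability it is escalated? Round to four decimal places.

P(E) ≈ 0.2583

P(E|A) = 0.32·0.331 + 0.2·0.332 + 0.48·0.029 = 0.10592 + 0.0664 + 0.01392 = 0.18624
P(E|B) = 0.61·0.376 + 0.33·0.329 + 0.06·0.085 = 0.22936 + 0.10857 + 0.0051 = 0.34303
P(E|C) = 0.05·0.343 + 0.49·0.33 + 0.46·0.333 = 0.01715 + 0.1617 + 0.15318 = 0.33203
Then overall,
P(E) = 0.51·0.18624 + 0.06·0.34303 + 0.43·0.33203
      = 0.0949824 + 0.0205818 + 0.1427729 = 0.2583371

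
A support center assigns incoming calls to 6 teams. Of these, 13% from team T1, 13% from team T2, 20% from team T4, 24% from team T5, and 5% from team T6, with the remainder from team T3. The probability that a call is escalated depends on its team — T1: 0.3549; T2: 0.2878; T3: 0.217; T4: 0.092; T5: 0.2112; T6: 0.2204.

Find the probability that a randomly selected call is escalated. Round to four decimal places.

P(T3) = 1 − (0.13 + 0.13 + 0.2 + 0.24 + 0.05) = 0.25.
By the law of total probability,
P(E) = P(E|T1)·P(T1) + P(E|T2)·P(T2) + P(E|T3)·P(T3) + P(E|T4)·P(T4) + P(E|T5)·P(T5) + P(E|T6)·P(T6)
      = 0.3549·0.13 + 0.2878·0.13 + 0.217·0.25 + 0.092·0.2 + 0.2112·0.24 + 0.2204·0.05
      = 0.046137 + 0.037414 + 0.05425 + 0.0184 + 0.050688 + 0.01102 = 0.217909

P(E) ≈ 0.2179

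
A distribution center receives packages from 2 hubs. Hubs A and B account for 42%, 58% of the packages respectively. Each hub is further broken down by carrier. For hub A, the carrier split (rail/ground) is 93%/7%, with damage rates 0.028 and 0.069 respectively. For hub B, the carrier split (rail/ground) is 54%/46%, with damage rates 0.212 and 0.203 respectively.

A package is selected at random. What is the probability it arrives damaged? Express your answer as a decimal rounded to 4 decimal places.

P(D) ≈ 0.1335

P(D|A) = 0.93·0.028 + 0.07·0.069 = 0.02604 + 0.00483 = 0.03087
P(D|B) = 0.54·0.212 + 0.46·0.203 = 0.11448 + 0.09338 = 0.20786
By total probability over the outer partition,
P(D) = 0.42·0.03087 + 0.58·0.20786
      = 0.0129654 + 0.1205588 = 0.1335242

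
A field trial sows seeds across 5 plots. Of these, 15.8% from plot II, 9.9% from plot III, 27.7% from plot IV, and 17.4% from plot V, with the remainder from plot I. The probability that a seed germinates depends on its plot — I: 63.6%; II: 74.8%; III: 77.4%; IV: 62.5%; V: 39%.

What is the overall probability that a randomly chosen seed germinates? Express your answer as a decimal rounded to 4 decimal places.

P(I) = 1 − (0.158 + 0.099 + 0.277 + 0.174) = 0.292.
P(G) = P(G|I)·P(I) + P(G|II)·P(II) + P(G|III)·P(III) + P(G|IV)·P(IV) + P(G|V)·P(V)
      = 0.636·0.292 + 0.748·0.158 + 0.774·0.099 + 0.625·0.277 + 0.39·0.174
      = 0.185712 + 0.118184 + 0.076626 + 0.173125 + 0.06786 = 0.621507

0.6215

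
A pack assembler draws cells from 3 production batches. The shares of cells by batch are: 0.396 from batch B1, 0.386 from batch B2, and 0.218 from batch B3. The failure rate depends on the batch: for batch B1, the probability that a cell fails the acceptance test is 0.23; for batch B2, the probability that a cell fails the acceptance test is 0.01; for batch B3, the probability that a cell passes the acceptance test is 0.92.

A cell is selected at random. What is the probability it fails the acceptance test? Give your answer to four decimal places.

P(F|B3) = 1 − 0.92 = 0.08.
P(F) = P(F|B1)·P(B1) + P(F|B2)·P(B2) + P(F|B3)·P(B3)
      = 0.23·0.396 + 0.01·0.386 + 0.08·0.218
      = 0.09108 + 0.00386 + 0.01744 = 0.11238

0.1124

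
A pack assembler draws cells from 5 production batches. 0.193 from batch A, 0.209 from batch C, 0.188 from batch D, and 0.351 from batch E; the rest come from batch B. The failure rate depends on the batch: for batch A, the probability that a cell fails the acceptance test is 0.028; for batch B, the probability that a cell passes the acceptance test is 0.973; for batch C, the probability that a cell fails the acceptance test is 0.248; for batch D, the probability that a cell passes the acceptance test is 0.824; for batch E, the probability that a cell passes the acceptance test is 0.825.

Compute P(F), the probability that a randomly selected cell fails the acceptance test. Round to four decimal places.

0.1533

P(B) = 1 − (0.193 + 0.209 + 0.188 + 0.351) = 0.059.
P(F|B) = 1 − 0.973 = 0.027.
P(F|D) = 1 − 0.824 = 0.176.
P(F|E) = 1 − 0.825 = 0.175.
Using total probability over the partition,
P(F) = P(F|A)·P(A) + P(F|B)·P(B) + P(F|C)·P(C) + P(F|D)·P(D) + P(F|E)·P(E)
      = 0.028·0.193 + 0.027·0.059 + 0.248·0.209 + 0.176·0.188 + 0.175·0.351
      = 0.005404 + 0.001593 + 0.051832 + 0.033088 + 0.061425 = 0.153342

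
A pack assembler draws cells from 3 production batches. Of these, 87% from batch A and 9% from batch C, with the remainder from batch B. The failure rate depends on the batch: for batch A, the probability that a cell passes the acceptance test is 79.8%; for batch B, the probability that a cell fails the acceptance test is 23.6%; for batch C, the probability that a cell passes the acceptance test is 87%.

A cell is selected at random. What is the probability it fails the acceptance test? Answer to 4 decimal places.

0.1969

P(B) = 1 − (0.87 + 0.09) = 0.04.
P(F|A) = 1 − 0.798 = 0.202.
P(F|C) = 1 − 0.87 = 0.13.
By the law of total probability,
P(F) = P(F|A)·P(A) + P(F|B)·P(B) + P(F|C)·P(C)
      = 0.202·0.87 + 0.236·0.04 + 0.13·0.09
      = 0.17574 + 0.00944 + 0.0117 = 0.19688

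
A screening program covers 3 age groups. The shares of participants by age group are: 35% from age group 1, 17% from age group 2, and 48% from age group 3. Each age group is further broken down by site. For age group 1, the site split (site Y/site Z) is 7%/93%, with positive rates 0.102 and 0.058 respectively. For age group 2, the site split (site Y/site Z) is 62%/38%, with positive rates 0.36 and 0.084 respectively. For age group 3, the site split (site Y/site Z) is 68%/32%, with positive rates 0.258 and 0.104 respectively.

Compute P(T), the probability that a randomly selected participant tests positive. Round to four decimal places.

P(T|1) = 0.07·0.102 + 0.93·0.058 = 0.00714 + 0.05394 = 0.06108
P(T|2) = 0.62·0.36 + 0.38·0.084 = 0.2232 + 0.03192 = 0.25512
P(T|3) = 0.68·0.258 + 0.32·0.104 = 0.17544 + 0.03328 = 0.20872
By total probability over the outer partition,
P(T) = 0.35·0.06108 + 0.17·0.25512 + 0.48·0.20872
      = 0.021378 + 0.0433704 + 0.1001856 = 0.164934

0.1649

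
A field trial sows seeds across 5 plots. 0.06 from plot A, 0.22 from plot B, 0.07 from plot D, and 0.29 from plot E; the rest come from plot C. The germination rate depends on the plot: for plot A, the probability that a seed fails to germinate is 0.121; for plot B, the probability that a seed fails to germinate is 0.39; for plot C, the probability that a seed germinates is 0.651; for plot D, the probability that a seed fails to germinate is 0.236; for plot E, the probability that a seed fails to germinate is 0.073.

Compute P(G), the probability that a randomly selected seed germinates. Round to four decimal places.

P(C) = 1 − (0.06 + 0.22 + 0.07 + 0.29) = 0.36.
P(G|A) = 1 − 0.121 = 0.879.
P(G|B) = 1 − 0.39 = 0.61.
P(G|D) = 1 − 0.236 = 0.764.
P(G|E) = 1 − 0.073 = 0.927.
Summing over the partition,
P(G) = P(G|A)·P(A) + P(G|B)·P(B) + P(G|C)·P(C) + P(G|D)·P(D) + P(G|E)·P(E)
      = 0.879·0.06 + 0.61·0.22 + 0.651·0.36 + 0.764·0.07 + 0.927·0.29
      = 0.05274 + 0.1342 + 0.23436 + 0.05348 + 0.26883 = 0.74361

P(G) ≈ 0.7436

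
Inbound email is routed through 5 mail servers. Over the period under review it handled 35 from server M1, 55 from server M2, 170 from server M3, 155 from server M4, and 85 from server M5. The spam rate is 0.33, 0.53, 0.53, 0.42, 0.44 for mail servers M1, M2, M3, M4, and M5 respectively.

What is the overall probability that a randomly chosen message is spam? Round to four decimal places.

Total: 35 + 55 + 170 + 155 + 85 = 500.
P(M1) = 35/500 = 0.07. P(M2) = 55/500 = 0.11. P(M3) = 170/500 = 0.34. P(M4) = 155/500 = 0.31. P(M5) = 85/500 = 0.17.
P(S) = P(S|M1)·P(M1) + P(S|M2)·P(M2) + P(S|M3)·P(M3) + P(S|M4)·P(M4) + P(S|M5)·P(M5)
      = 0.33·0.07 + 0.53·0.11 + 0.53·0.34 + 0.42·0.31 + 0.44·0.17
      = 0.0231 + 0.0583 + 0.1802 + 0.1302 + 0.0748 = 0.4666

0.4666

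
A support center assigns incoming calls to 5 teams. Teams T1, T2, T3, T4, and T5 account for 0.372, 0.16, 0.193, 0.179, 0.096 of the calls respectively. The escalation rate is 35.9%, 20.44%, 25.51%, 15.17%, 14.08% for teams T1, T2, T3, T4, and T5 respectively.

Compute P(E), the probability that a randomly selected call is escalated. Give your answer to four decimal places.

P(E) ≈ 0.2562

P(E) = P(E|T1)·P(T1) + P(E|T2)·P(T2) + P(E|T3)·P(T3) + P(E|T4)·P(T4) + P(E|T5)·P(T5)
      = 0.359·0.372 + 0.2044·0.16 + 0.2551·0.193 + 0.1517·0.179 + 0.1408·0.096
      = 0.133548 + 0.032704 + 0.0492343 + 0.0271543 + 0.0135168 = 0.2561574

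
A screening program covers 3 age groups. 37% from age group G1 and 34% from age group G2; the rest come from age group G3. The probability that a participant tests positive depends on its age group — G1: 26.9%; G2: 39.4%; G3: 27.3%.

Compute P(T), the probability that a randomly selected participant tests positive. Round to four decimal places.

P(G3) = 1 − (0.37 + 0.34) = 0.29.
Summing over the partition,
P(T) = P(T|G1)·P(G1) + P(T|G2)·P(G2) + P(T|G3)·P(G3)
      = 0.269·0.37 + 0.394·0.34 + 0.273·0.29
      = 0.09953 + 0.13396 + 0.07917 = 0.31266

0.3127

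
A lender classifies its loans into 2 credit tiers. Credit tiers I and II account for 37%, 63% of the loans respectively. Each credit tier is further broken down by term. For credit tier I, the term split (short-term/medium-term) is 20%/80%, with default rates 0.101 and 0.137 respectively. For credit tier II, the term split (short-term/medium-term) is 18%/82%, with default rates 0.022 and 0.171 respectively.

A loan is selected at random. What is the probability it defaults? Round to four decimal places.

P(D) ≈ 0.1389

P(D|I) = 0.2·0.101 + 0.8·0.137 = 0.0202 + 0.1096 = 0.1298
P(D|II) = 0.18·0.022 + 0.82·0.171 = 0.00396 + 0.14022 = 0.14418
Then overall,
P(D) = 0.37·0.1298 + 0.63·0.14418
      = 0.048026 + 0.0908334 = 0.1388594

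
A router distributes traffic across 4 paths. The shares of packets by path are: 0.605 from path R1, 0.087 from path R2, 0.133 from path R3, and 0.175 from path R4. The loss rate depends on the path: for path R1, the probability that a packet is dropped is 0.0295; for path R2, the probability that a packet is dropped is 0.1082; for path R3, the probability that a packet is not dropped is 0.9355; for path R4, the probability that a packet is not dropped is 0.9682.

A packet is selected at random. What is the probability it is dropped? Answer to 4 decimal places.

0.0414

P(L|R3) = 1 − 0.9355 = 0.0645.
P(L|R4) = 1 − 0.9682 = 0.0318.
P(L) = P(L|R1)·P(R1) + P(L|R2)·P(R2) + P(L|R3)·P(R3) + P(L|R4)·P(R4)
      = 0.0295·0.605 + 0.1082·0.087 + 0.0645·0.133 + 0.0318·0.175
      = 0.0178475 + 0.0094134 + 0.0085785 + 0.005565 = 0.0414044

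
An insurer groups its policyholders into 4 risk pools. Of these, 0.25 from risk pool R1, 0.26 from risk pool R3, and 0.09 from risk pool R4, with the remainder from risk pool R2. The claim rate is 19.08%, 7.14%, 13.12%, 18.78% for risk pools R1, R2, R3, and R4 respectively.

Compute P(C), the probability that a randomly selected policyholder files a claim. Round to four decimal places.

P(R2) = 1 − (0.25 + 0.26 + 0.09) = 0.4.
P(C) = P(C|R1)·P(R1) + P(C|R2)·P(R2) + P(C|R3)·P(R3) + P(C|R4)·P(R4)
      = 0.1908·0.25 + 0.0714·0.4 + 0.1312·0.26 + 0.1878·0.09
      = 0.0477 + 0.02856 + 0.034112 + 0.016902 = 0.127274

P(C) ≈ 0.1273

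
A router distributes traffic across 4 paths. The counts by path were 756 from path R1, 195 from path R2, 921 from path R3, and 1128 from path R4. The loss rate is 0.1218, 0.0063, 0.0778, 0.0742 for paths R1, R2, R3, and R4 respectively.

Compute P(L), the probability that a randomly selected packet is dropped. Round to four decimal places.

0.0829

Total: 756 + 195 + 921 + 1128 = 3000.
P(R1) = 756/3000 = 0.252. P(R2) = 195/3000 = 0.065. P(R3) = 921/3000 = 0.307. P(R4) = 1128/3000 = 0.376.
P(L) = P(L|R1)·P(R1) + P(L|R2)·P(R2) + P(L|R3)·P(R3) + P(L|R4)·P(R4)
      = 0.1218·0.252 + 0.0063·0.065 + 0.0778·0.307 + 0.0742·0.376
      = 0.0306936 + 0.0004095 + 0.0238846 + 0.0278992 = 0.0828869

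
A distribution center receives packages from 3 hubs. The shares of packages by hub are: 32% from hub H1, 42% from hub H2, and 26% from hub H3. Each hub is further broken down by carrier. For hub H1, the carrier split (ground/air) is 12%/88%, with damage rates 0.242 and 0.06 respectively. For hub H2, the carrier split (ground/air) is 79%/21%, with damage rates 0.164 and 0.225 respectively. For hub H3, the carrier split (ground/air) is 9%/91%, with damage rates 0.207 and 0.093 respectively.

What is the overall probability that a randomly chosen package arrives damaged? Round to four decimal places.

0.1273

P(D|H1) = 0.12·0.242 + 0.88·0.06 = 0.02904 + 0.0528 = 0.08184
P(D|H2) = 0.79·0.164 + 0.21·0.225 = 0.12956 + 0.04725 = 0.17681
P(D|H3) = 0.09·0.207 + 0.91·0.093 = 0.01863 + 0.08463 = 0.10326
Then overall,
P(D) = 0.32·0.08184 + 0.42·0.17681 + 0.26·0.10326
      = 0.0261888 + 0.0742602 + 0.0268476 = 0.1272966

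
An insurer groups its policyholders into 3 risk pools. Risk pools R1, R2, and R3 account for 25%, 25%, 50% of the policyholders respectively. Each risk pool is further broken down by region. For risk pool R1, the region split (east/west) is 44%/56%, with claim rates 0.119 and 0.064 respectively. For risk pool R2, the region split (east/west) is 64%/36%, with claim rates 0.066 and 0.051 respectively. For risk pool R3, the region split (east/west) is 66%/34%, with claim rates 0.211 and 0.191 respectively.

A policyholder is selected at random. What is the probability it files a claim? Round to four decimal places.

P(C) ≈ 0.1393

P(C|R1) = 0.44·0.119 + 0.56·0.064 = 0.05236 + 0.03584 = 0.0882
P(C|R2) = 0.64·0.066 + 0.36·0.051 = 0.04224 + 0.01836 = 0.0606
P(C|R3) = 0.66·0.211 + 0.34·0.191 = 0.13926 + 0.06494 = 0.2042
Then overall,
P(C) = 0.25·0.0882 + 0.25·0.0606 + 0.5·0.2042
      = 0.02205 + 0.01515 + 0.1021 = 0.1393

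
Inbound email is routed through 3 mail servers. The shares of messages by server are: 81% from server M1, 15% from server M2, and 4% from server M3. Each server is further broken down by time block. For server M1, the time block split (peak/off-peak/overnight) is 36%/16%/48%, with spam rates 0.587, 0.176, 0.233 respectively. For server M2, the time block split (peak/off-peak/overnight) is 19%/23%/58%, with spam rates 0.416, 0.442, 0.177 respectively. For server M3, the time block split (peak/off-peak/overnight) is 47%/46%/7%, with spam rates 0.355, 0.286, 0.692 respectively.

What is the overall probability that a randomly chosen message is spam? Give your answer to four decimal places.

P(S|M1) = 0.36·0.587 + 0.16·0.176 + 0.48·0.233 = 0.21132 + 0.02816 + 0.11184 = 0.35132
P(S|M2) = 0.19·0.416 + 0.23·0.442 + 0.58·0.177 = 0.07904 + 0.10166 + 0.10266 = 0.28336
P(S|M3) = 0.47·0.355 + 0.46·0.286 + 0.07·0.692 = 0.16685 + 0.13156 + 0.04844 = 0.34685
By total probability over the outer partition,
P(S) = 0.81·0.35132 + 0.15·0.28336 + 0.04·0.34685
      = 0.2845692 + 0.042504 + 0.013874 = 0.3409472

P(S) ≈ 0.3409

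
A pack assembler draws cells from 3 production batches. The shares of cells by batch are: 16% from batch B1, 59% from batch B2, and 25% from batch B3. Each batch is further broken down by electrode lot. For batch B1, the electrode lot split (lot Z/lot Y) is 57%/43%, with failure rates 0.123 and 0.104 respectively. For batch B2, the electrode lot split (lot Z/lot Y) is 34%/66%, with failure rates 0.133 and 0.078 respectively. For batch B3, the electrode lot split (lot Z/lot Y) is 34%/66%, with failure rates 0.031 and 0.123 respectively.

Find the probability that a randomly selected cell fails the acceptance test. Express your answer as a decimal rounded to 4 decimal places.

P(F|B1) = 0.57·0.123 + 0.43·0.104 = 0.07011 + 0.04472 = 0.11483
P(F|B2) = 0.34·0.133 + 0.66·0.078 = 0.04522 + 0.05148 = 0.0967
P(F|B3) = 0.34·0.031 + 0.66·0.123 = 0.01054 + 0.08118 = 0.09172
By total probability over the outer partition,
P(F) = 0.16·0.11483 + 0.59·0.0967 + 0.25·0.09172
      = 0.0183728 + 0.057053 + 0.02293 = 0.0983558

P(F) ≈ 0.0984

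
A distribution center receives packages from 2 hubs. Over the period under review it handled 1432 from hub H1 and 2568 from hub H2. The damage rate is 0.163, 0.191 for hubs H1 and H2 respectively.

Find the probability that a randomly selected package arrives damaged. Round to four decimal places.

Total: 1432 + 2568 = 4000.
P(H1) = 1432/4000 = 0.358. P(H2) = 2568/4000 = 0.642.
P(D) = P(D|H1)·P(H1) + P(D|H2)·P(H2)
      = 0.163·0.358 + 0.191·0.642
      = 0.058354 + 0.122622 = 0.180976

P(D) ≈ 0.1810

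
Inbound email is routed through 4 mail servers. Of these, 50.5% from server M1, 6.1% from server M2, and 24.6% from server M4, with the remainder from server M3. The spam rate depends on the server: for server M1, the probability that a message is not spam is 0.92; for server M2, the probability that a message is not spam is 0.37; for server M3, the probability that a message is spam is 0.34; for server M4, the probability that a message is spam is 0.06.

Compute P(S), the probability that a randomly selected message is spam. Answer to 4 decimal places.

P(S) ≈ 0.1575

P(M3) = 1 − (0.505 + 0.061 + 0.246) = 0.188.
P(S|M1) = 1 − 0.92 = 0.08.
P(S|M2) = 1 − 0.37 = 0.63.
P(S) = P(S|M1)·P(M1) + P(S|M2)·P(M2) + P(S|M3)·P(M3) + P(S|M4)·P(M4)
      = 0.08·0.505 + 0.63·0.061 + 0.34·0.188 + 0.06·0.246
      = 0.0404 + 0.03843 + 0.06392 + 0.01476 = 0.15751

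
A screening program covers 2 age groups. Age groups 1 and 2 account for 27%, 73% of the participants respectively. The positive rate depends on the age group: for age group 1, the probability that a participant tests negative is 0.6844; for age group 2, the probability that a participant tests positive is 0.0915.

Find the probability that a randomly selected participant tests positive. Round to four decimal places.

P(T) ≈ 0.1520

P(T|1) = 1 − 0.6844 = 0.3156.
Summing over the partition,
P(T) = P(T|1)·P(1) + P(T|2)·P(2)
      = 0.3156·0.27 + 0.0915·0.73
      = 0.085212 + 0.066795 = 0.152007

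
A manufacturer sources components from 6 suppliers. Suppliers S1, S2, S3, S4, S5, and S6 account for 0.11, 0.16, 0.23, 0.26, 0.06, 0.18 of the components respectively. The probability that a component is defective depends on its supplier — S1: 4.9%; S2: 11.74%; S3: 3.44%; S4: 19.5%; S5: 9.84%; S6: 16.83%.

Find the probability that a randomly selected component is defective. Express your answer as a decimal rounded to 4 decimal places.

0.1190

Summing over the partition,
P(D) = P(D|S1)·P(S1) + P(D|S2)·P(S2) + P(D|S3)·P(S3) + P(D|S4)·P(S4) + P(D|S5)·P(S5) + P(D|S6)·P(S6)
      = 0.049·0.11 + 0.1174·0.16 + 0.0344·0.23 + 0.195·0.26 + 0.0984·0.06 + 0.1683·0.18
      = 0.00539 + 0.018784 + 0.007912 + 0.0507 + 0.005904 + 0.030294 = 0.118984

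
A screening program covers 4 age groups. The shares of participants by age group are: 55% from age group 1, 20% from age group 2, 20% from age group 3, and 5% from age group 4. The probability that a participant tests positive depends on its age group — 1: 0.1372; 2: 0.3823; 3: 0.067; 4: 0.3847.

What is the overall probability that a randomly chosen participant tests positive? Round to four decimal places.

0.1846

P(T) = P(T|1)·P(1) + P(T|2)·P(2) + P(T|3)·P(3) + P(T|4)·P(4)
      = 0.1372·0.55 + 0.3823·0.2 + 0.067·0.2 + 0.3847·0.05
      = 0.07546 + 0.07646 + 0.0134 + 0.019235 = 0.184555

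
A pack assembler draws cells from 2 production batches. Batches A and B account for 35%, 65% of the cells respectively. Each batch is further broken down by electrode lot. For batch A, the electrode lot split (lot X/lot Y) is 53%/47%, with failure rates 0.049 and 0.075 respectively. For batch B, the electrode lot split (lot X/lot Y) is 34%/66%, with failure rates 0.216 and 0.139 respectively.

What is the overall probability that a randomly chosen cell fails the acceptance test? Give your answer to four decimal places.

P(F|A) = 0.53·0.049 + 0.47·0.075 = 0.02597 + 0.03525 = 0.06122
P(F|B) = 0.34·0.216 + 0.66·0.139 = 0.07344 + 0.09174 = 0.16518
By total probability over the outer partition,
P(F) = 0.35·0.06122 + 0.65·0.16518
      = 0.021427 + 0.107367 = 0.128794

0.1288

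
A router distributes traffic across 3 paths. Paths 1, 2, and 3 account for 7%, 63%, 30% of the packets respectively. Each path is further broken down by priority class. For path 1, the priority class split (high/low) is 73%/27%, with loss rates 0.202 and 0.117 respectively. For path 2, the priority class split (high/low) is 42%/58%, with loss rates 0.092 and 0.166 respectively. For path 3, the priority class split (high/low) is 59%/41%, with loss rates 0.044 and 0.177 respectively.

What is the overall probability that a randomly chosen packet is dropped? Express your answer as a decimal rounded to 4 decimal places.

0.1271

P(L|1) = 0.73·0.202 + 0.27·0.117 = 0.14746 + 0.03159 = 0.17905
P(L|2) = 0.42·0.092 + 0.58·0.166 = 0.03864 + 0.09628 = 0.13492
P(L|3) = 0.59·0.044 + 0.41·0.177 = 0.02596 + 0.07257 = 0.09853
Then overall,
P(L) = 0.07·0.17905 + 0.63·0.13492 + 0.3·0.09853
      = 0.0125335 + 0.0849996 + 0.029559 = 0.1270921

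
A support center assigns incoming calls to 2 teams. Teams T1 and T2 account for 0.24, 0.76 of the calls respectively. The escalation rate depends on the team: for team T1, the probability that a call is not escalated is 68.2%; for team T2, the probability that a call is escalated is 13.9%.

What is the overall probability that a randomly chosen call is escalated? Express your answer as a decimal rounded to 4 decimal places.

P(E|T1) = 1 − 0.682 = 0.318.
P(E) = P(E|T1)·P(T1) + P(E|T2)·P(T2)
      = 0.318·0.24 + 0.139·0.76
      = 0.07632 + 0.10564 = 0.18196

0.1820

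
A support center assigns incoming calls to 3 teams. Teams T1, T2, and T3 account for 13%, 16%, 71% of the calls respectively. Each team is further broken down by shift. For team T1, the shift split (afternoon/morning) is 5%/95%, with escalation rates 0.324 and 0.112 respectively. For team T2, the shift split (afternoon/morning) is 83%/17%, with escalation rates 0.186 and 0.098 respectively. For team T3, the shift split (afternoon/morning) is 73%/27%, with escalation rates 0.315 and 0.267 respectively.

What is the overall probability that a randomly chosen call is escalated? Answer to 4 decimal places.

P(E) ≈ 0.2578

P(E|T1) = 0.05·0.324 + 0.95·0.112 = 0.0162 + 0.1064 = 0.1226
P(E|T2) = 0.83·0.186 + 0.17·0.098 = 0.15438 + 0.01666 = 0.17104
P(E|T3) = 0.73·0.315 + 0.27·0.267 = 0.22995 + 0.07209 = 0.30204
Then overall,
P(E) = 0.13·0.1226 + 0.16·0.17104 + 0.71·0.30204
      = 0.015938 + 0.0273664 + 0.2144484 = 0.2577528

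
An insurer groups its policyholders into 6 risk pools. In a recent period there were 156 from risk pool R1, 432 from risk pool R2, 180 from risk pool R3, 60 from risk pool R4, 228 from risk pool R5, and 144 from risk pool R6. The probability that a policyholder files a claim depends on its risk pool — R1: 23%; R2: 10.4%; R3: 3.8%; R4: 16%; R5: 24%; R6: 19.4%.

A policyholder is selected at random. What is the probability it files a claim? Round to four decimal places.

Total: 156 + 432 + 180 + 60 + 228 + 144 = 1200.
P(R1) = 156/1200 = 0.13. P(R2) = 432/1200 = 0.36. P(R3) = 180/1200 = 0.15. P(R4) = 60/1200 = 0.05. P(R5) = 228/1200 = 0.19. P(R6) = 144/1200 = 0.12.
P(C) = P(C|R1)·P(R1) + P(C|R2)·P(R2) + P(C|R3)·P(R3) + P(C|R4)·P(R4) + P(C|R5)·P(R5) + P(C|R6)·P(R6)
      = 0.23·0.13 + 0.104·0.36 + 0.038·0.15 + 0.16·0.05 + 0.24·0.19 + 0.194·0.12
      = 0.0299 + 0.03744 + 0.0057 + 0.008 + 0.0456 + 0.02328 = 0.14992

P(C) ≈ 0.1499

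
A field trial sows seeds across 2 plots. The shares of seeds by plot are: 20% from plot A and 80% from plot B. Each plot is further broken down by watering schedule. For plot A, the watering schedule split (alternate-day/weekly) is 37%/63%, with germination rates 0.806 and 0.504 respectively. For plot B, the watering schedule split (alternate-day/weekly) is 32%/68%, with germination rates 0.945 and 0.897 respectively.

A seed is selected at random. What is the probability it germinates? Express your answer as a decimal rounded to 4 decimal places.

P(G|A) = 0.37·0.806 + 0.63·0.504 = 0.29822 + 0.31752 = 0.61574
P(G|B) = 0.32·0.945 + 0.68·0.897 = 0.3024 + 0.60996 = 0.91236
Then overall,
P(G) = 0.2·0.61574 + 0.8·0.91236
      = 0.123148 + 0.729888 = 0.853036

P(G) ≈ 0.8530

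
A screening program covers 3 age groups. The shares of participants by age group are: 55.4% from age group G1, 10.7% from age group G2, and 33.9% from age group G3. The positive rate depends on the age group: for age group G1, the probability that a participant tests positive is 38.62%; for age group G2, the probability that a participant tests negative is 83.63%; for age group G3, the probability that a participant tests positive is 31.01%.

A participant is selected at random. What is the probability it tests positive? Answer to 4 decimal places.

P(T|G2) = 1 − 0.8363 = 0.1637.
P(T) = P(T|G1)·P(G1) + P(T|G2)·P(G2) + P(T|G3)·P(G3)
      = 0.3862·0.554 + 0.1637·0.107 + 0.3101·0.339
      = 0.2139548 + 0.0175159 + 0.1051239 = 0.3365946

0.3366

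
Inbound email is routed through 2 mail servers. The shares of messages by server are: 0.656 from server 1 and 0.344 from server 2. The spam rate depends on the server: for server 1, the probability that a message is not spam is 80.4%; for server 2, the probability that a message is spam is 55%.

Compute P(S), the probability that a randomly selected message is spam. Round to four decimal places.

P(S) ≈ 0.3178

P(S|1) = 1 − 0.804 = 0.196.
Summing over the partition,
P(S) = P(S|1)·P(1) + P(S|2)·P(2)
      = 0.196·0.656 + 0.55·0.344
      = 0.128576 + 0.1892 = 0.317776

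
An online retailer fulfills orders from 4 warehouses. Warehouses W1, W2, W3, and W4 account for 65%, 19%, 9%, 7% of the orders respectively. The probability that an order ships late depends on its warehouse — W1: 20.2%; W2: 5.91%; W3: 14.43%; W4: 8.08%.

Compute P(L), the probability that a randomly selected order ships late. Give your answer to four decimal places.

P(L) = P(L|W1)·P(W1) + P(L|W2)·P(W2) + P(L|W3)·P(W3) + P(L|W4)·P(W4)
      = 0.202·0.65 + 0.0591·0.19 + 0.1443·0.09 + 0.0808·0.07
      = 0.1313 + 0.011229 + 0.012987 + 0.005656 = 0.161172

0.1612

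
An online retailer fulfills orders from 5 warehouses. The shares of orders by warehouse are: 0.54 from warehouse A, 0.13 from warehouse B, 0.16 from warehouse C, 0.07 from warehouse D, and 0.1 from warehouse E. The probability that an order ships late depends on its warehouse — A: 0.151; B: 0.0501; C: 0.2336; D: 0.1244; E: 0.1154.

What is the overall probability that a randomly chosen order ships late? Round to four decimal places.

Using total probability over the partition,
P(L) = P(L|A)·P(A) + P(L|B)·P(B) + P(L|C)·P(C) + P(L|D)·P(D) + P(L|E)·P(E)
      = 0.151·0.54 + 0.0501·0.13 + 0.2336·0.16 + 0.1244·0.07 + 0.1154·0.1
      = 0.08154 + 0.006513 + 0.037376 + 0.008708 + 0.01154 = 0.145677

P(L) ≈ 0.1457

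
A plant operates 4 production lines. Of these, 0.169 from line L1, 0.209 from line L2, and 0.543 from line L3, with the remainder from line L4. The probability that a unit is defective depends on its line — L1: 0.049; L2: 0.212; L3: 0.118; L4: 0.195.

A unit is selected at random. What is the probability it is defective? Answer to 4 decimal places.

P(D) ≈ 0.1321

P(L4) = 1 − (0.169 + 0.209 + 0.543) = 0.079.
P(D) = P(D|L1)·P(L1) + P(D|L2)·P(L2) + P(D|L3)·P(L3) + P(D|L4)·P(L4)
      = 0.049·0.169 + 0.212·0.209 + 0.118·0.543 + 0.195·0.079
      = 0.008281 + 0.044308 + 0.064074 + 0.015405 = 0.132068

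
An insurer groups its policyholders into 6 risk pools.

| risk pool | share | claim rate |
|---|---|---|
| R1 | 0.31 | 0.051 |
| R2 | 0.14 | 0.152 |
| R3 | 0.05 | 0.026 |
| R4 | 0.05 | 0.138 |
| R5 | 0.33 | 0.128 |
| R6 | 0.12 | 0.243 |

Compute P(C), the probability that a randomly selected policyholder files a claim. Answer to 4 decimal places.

P(C) ≈ 0.1167

Using total probability over the partition,
P(C) = P(C|R1)·P(R1) + P(C|R2)·P(R2) + P(C|R3)·P(R3) + P(C|R4)·P(R4) + P(C|R5)·P(R5) + P(C|R6)·P(R6)
      = 0.051·0.31 + 0.152·0.14 + 0.026·0.05 + 0.138·0.05 + 0.128·0.33 + 0.243·0.12
      = 0.01581 + 0.02128 + 0.0013 + 0.0069 + 0.04224 + 0.02916 = 0.11669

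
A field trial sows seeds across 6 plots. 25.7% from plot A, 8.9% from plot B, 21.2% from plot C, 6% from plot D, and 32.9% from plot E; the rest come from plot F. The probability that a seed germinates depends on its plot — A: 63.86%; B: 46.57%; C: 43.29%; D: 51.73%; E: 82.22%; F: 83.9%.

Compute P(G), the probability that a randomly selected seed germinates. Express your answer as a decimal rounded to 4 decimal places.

0.6434

P(F) = 1 − (0.257 + 0.089 + 0.212 + 0.06 + 0.329) = 0.053.
P(G) = P(G|A)·P(A) + P(G|B)·P(B) + P(G|C)·P(C) + P(G|D)·P(D) + P(G|E)·P(E) + P(G|F)·P(F)
      = 0.6386·0.257 + 0.4657·0.089 + 0.4329·0.212 + 0.5173·0.06 + 0.8222·0.329 + 0.839·0.053
      = 0.1641202 + 0.0414473 + 0.0917748 + 0.031038 + 0.2705038 + 0.044467 = 0.6433511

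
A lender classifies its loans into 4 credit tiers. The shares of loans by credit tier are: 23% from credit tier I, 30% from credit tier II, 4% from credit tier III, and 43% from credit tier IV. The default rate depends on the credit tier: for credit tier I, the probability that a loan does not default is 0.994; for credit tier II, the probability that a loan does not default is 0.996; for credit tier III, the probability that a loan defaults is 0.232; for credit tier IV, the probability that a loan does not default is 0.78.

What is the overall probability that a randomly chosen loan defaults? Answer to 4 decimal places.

P(D|I) = 1 − 0.994 = 0.006.
P(D|II) = 1 − 0.996 = 0.004.
P(D|IV) = 1 − 0.78 = 0.22.
P(D) = P(D|I)·P(I) + P(D|II)·P(II) + P(D|III)·P(III) + P(D|IV)·P(IV)
      = 0.006·0.23 + 0.004·0.3 + 0.232·0.04 + 0.22·0.43
      = 0.00138 + 0.0012 + 0.00928 + 0.0946 = 0.10646

0.1065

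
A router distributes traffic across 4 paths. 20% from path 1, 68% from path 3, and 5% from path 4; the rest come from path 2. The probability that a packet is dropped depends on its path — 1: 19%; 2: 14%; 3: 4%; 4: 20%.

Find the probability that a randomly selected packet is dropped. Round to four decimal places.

P(2) = 1 − (0.2 + 0.68 + 0.05) = 0.07.
P(L) = P(L|1)·P(1) + P(L|2)·P(2) + P(L|3)·P(3) + P(L|4)·P(4)
      = 0.19·0.2 + 0.14·0.07 + 0.04·0.68 + 0.2·0.05
      = 0.038 + 0.0098 + 0.0272 + 0.01 = 0.085

P(L) ≈ 0.0850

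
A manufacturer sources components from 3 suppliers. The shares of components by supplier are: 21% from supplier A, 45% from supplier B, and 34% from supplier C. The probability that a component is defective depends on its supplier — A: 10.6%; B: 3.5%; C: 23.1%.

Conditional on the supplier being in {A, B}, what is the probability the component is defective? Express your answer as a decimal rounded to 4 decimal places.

P(D|S) ≈ 0.0576

Let S = {A, B}.
P(S) = 0.21 + 0.45 = 0.66.
P(D ∩ S) = 0.106·0.21 + 0.035·0.45 = 0.02226 + 0.01575 = 0.03801.
P(D | S) = 0.03801 / 0.66 = 0.057591…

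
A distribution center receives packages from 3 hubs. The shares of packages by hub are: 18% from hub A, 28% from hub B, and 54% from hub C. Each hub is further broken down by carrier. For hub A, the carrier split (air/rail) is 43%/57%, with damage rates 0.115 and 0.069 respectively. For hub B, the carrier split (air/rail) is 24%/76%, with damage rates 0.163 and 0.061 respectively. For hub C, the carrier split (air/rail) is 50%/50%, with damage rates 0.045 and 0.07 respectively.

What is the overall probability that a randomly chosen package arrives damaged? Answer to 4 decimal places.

P(D|A) = 0.43·0.115 + 0.57·0.069 = 0.04945 + 0.03933 = 0.08878
P(D|B) = 0.24·0.163 + 0.76·0.061 = 0.03912 + 0.04636 = 0.08548
P(D|C) = 0.5·0.045 + 0.5·0.07 = 0.0225 + 0.035 = 0.0575
By total probability over the outer partition,
P(D) = 0.18·0.08878 + 0.28·0.08548 + 0.54·0.0575
      = 0.0159804 + 0.0239344 + 0.03105 = 0.0709648

0.0710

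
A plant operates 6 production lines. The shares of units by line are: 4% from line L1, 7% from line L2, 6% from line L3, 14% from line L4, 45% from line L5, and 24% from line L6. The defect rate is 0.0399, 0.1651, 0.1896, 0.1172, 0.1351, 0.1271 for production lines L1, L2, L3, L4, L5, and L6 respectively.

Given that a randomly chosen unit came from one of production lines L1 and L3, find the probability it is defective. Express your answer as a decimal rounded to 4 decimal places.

P(D|S) ≈ 0.1297

Let S = {L1, L3}.
P(S) = 0.04 + 0.06 = 0.1.
P(D ∩ S) = 0.0399·0.04 + 0.1896·0.06 = 0.001596 + 0.011376 = 0.012972.
P(D | S) = 0.012972 / 0.1 = 0.129720…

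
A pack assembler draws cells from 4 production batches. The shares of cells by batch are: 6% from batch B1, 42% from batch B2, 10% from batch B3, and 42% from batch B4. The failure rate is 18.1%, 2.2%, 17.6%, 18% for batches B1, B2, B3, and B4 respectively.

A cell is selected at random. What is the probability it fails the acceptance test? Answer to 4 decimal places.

P(F) ≈ 0.1133

P(F) = P(F|B1)·P(B1) + P(F|B2)·P(B2) + P(F|B3)·P(B3) + P(F|B4)·P(B4)
      = 0.181·0.06 + 0.022·0.42 + 0.176·0.1 + 0.18·0.42
      = 0.01086 + 0.00924 + 0.0176 + 0.0756 = 0.1133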